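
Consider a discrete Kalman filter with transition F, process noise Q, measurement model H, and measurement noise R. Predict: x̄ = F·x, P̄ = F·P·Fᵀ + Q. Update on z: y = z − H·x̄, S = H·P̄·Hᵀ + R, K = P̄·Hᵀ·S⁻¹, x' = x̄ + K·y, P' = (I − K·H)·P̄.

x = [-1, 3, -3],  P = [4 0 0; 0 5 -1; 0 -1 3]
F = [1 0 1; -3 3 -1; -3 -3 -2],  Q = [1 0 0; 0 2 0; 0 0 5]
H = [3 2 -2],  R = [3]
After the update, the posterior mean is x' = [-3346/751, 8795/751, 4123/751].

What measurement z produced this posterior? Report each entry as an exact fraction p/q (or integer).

z = [-1]

x̄ = F·x = [-4, 15, 0]
P̄ = F·P·Fᵀ + Q = [8 -18 -15; -18 92 0; -15 0 86]
S = H·P̄·Hᵀ + R = [751]
K = P̄·Hᵀ·S⁻¹ = [18/751; 130/751; -217/751]
x' − x̄ = [-342/751, -2470/751, 4123/751] = K·y
y = (KᵀK)⁻¹·Kᵀ·(x' − x̄) = [-19]
z = y + H·x̄ = [-19] + [18] = [-1]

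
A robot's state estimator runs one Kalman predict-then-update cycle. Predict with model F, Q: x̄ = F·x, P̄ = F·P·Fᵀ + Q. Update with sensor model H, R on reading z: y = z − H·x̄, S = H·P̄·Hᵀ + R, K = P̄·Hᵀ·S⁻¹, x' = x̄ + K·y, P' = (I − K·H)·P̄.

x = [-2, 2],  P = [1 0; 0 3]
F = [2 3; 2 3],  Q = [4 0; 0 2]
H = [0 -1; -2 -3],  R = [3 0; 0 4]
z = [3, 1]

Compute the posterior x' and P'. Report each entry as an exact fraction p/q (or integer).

x̄ = F·x = [2, 2]
P̄ = F·P·Fᵀ + Q = [35 31; 31 33]
y = z − H·x̄ = [5, 11]
S = H·P̄·Hᵀ + R = [36 161; 161 813]
K = P̄·Hᵀ·S⁻¹ = [1040/3347 -877/3347; -908/3347 -483/3347]
x' = x̄ + K·y = [2247/3347, -3159/3347]
P' = (I − K·H)·P̄ = [6434/3347 -3120/3347; -3120/3347 2724/3347]

x' = [2247/3347, -3159/3347]
P' = [6434/3347 -3120/3347; -3120/3347 2724/3347]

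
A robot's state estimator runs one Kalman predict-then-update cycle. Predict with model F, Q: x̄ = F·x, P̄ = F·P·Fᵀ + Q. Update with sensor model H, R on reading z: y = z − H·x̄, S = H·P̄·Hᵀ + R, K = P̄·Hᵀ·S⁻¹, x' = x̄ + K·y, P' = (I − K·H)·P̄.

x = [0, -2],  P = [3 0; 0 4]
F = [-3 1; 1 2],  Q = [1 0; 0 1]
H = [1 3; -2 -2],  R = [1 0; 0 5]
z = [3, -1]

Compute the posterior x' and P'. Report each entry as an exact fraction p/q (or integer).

x̄ = F·x = [-2, -4]
P̄ = F·P·Fᵀ + Q = [32 -1; -1 20]
y = z − H·x̄ = [17, -13]
S = H·P̄·Hᵀ + R = [207 -176; -176 205]
K = P̄·Hᵀ·S⁻¹ = [-4967/11459 -7730/11459; 5407/11459 2518/11459]
x' = x̄ + K·y = [-981/1637, 1907/1637]
P' = (I − K·H)·P̄ = [31471/11459 -12146/11459; -12146/11459 5851/11459]

x' = [-981/1637, 1907/1637]
P' = [31471/11459 -12146/11459; -12146/11459 5851/11459]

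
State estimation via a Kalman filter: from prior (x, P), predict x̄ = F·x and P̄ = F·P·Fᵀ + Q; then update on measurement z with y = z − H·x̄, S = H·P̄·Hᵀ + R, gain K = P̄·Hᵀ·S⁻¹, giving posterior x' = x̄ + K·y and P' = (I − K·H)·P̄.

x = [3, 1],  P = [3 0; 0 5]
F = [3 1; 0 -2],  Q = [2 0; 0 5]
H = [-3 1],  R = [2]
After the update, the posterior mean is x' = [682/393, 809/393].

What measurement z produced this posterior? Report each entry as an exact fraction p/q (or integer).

x̄ = F·x = [10, -2]
P̄ = F·P·Fᵀ + Q = [34 -10; -10 25]
S = H·P̄·Hᵀ + R = [393]
K = P̄·Hᵀ·S⁻¹ = [-112/393; 55/393]
x' − x̄ = [-3248/393, 1595/393] = K·y
y = (KᵀK)⁻¹·Kᵀ·(x' − x̄) = [29]
z = y + H·x̄ = [29] + [-32] = [-3]

z = [-3]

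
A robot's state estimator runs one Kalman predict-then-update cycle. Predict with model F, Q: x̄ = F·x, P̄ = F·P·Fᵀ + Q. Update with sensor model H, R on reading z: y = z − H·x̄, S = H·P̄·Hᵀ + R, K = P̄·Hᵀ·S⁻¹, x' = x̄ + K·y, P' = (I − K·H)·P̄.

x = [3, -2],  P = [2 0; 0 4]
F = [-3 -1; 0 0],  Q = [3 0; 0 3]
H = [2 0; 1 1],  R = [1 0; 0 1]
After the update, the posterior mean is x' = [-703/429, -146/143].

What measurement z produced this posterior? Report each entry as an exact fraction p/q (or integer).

x̄ = F·x = [-7, 0]
P̄ = F·P·Fᵀ + Q = [25 0; 0 3]
S = H·P̄·Hᵀ + R = [101 50; 50 29]
K = P̄·Hᵀ·S⁻¹ = [200/429 25/429; -50/143 101/143]
x' − x̄ = [2300/429, -146/143] = K·y
y = (KᵀK)⁻¹·Kᵀ·(x' − x̄) = [11, 4]
z = y + H·x̄ = [11, 4] + [-14, -7] = [-3, -3]

z = [-3, -3]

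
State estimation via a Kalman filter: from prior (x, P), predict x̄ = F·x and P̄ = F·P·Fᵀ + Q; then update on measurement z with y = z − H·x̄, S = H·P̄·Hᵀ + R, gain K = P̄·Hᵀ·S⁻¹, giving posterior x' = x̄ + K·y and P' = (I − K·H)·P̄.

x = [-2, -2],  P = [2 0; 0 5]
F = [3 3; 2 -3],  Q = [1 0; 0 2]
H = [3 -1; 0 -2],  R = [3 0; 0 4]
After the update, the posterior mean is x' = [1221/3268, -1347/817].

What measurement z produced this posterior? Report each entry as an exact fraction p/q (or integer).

x̄ = F·x = [-12, 2]
P̄ = F·P·Fᵀ + Q = [64 -33; -33 55]
S = H·P̄·Hᵀ + R = [832 308; 308 224]
K = P̄·Hᵀ·S⁻¹ = [537/1634 -3597/22876; -11/1634 -5511/11438]
x' − x̄ = [40437/3268, -2981/817] = K·y
y = (KᵀK)⁻¹·Kᵀ·(x' − x̄) = [41, 7]
z = y + H·x̄ = [41, 7] + [-38, -4] = [3, 3]

z = [3, 3]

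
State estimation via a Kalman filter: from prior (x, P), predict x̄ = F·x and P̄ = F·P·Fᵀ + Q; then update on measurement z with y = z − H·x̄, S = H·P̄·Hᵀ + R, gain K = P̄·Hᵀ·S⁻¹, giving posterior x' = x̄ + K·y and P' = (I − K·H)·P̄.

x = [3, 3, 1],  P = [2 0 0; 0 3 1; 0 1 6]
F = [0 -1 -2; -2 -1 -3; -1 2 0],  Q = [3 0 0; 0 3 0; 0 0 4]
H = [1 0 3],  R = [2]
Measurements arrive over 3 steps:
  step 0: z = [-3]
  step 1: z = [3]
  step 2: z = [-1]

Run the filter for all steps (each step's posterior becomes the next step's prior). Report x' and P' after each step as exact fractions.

step 0: x̄ = F·x = [-5, -12, 3]
step 0: P̄ = F·P·Fᵀ + Q = [34 44 -10; 44 74 -8; -10 -8 18]
step 0: y = z − H·x̄ = [-7]
step 0: S = H·P̄·Hᵀ + R = [138]
step 0: K = P̄·Hᵀ·S⁻¹ = [2/69; 10/69; 22/69]
step 0: x' = x̄ + K·y = [-359/69, -898/69, 53/69]
step 0: P' = (I − K·H)·P̄ = [2338/69 2996/69 -778/69; 2996/69 4906/69 -992/69; -778/69 -992/69 274/69]
step 1: x̄ = F·x = [264/23, 1457/69, -479/23]
step 1: P̄ = F·P·Fᵀ + Q = [747/23 1490/23 -1468/23; 1490/23 13627/69 -3502/23; -1468/23 -3502/23 3418/23]
step 1: y = z − H·x̄ = [54]
step 1: S = H·P̄·Hᵀ + R = [989]
step 1: K = P̄·Hᵀ·S⁻¹ = [-159/989; -392/989; 382/989]
step 1: x' = x̄ + K·y = [2766/989, -853/2967, 31/989]
step 1: P' = (I − K·H)·P̄ = [6840/989 1742/989 -2386/989; 1742/989 124969/2967 -842/989; -2386/989 -842/989 1050/989]
step 2: x̄ = F·x = [29/129, -16022/2967, -10004/2967]
step 2: P̄ = F·P·Fᵀ + Q = [136366/2967 113059/2967 -248924/2967; 113059/2967 164152/2967 -230894/2967; -248924/2967 -230894/2967 511360/2967]
step 2: y = z − H·x̄ = [26378/2967]
step 2: S = H·P̄·Hᵀ + R = [3250996/2967]
step 2: K = P̄·Hᵀ·S⁻¹ = [-305203/1625498; -579623/3250996; 321289/812749]
step 2: x' = x̄ + K·y = [-27001696/18693227, -261150207/37386454, 2668374/18693227]
step 2: P' = (I − K·H)·P̄ = [137073325/18693227 53290697/37386454 -48030998/18693227; 53290697/37386454 1532516847/74772908 -11103671/18693227; -48030998/18693227 -11103671/18693227 20936764/18693227]

step 0: x' = [-359/69, -898/69, 53/69], P' = [2338/69 2996/69 -778/69; 2996/69 4906/69 -992/69; -778/69 -992/69 274/69]
step 1: x' = [2766/989, -853/2967, 31/989], P' = [6840/989 1742/989 -2386/989; 1742/989 124969/2967 -842/989; -2386/989 -842/989 1050/989]
step 2: x' = [-27001696/18693227, -261150207/37386454, 2668374/18693227], P' = [137073325/18693227 53290697/37386454 -48030998/18693227; 53290697/37386454 1532516847/74772908 -11103671/18693227; -48030998/18693227 -11103671/18693227 20936764/18693227]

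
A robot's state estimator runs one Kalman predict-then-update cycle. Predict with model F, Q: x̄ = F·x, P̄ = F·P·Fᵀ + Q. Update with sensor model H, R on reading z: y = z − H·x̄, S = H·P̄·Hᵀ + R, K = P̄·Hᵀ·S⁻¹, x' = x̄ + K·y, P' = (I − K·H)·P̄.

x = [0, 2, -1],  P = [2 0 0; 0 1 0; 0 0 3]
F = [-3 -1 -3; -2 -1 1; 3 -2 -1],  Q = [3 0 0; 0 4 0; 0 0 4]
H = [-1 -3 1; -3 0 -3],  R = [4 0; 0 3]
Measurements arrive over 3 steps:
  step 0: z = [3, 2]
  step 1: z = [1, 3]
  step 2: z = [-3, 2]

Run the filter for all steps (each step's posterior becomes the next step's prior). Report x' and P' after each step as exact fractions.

step 0: x' = [51077/21953, -61119/21953, -65869/21953], P' = [404843/65859 -246274/65859 -130001/21953; -246274/65859 179783/65859 81217/21953; -130001/21953 81217/21953 132334/21953]
step 1: x' = [-658194983/5414542367, -2060760890/5414542367, -4151010702/5414542367], P' = [13737557969/5414542367 -7883896799/5414542367 -13025445512/5414542367; -7883896799/5414542367 6910875564/5414542367 7968283393/5414542367; -13025445512/5414542367 7968283393/5414542367 14098489439/5414542367]
step 2: x' = [61251131660344/46795000829969, -268186160001/93590001659938, -180277694998301/93590001659938], P' = [235980007997315/93590001659938 -135549150324549/93590001659938 -111736459455706/46795000829969; -135549150324549/93590001659938 59547567849302/46795000829969 136896020766595/93590001659938; -111736459455706/46795000829969 136896020766595/93590001659938 241799706321681/93590001659938]

step 0: x̄ = F·x = [1, -3, -3]
step 0: P̄ = F·P·Fᵀ + Q = [49 4 -7; 4 16 -13; -7 -13 29]
step 0: y = z − H·x̄ = [-2, -4]
step 0: S = H·P̄·Hᵀ + R = [342 -21; -21 579]
step 0: K = P̄·Hᵀ·S⁻¹ = [-14006/65859 -14840/65859; -12356/65859 2623/65859; 4671/21953 -2333/21953]
step 0: x' = x̄ + K·y = [51077/21953, -61119/21953, -65869/21953]
step 0: P' = (I − K·H)·P̄ = [404843/65859 -246274/65859 -130001/21953; -246274/65859 179783/65859 81217/21953; -130001/21953 81217/21953 132334/21953]
step 1: x̄ = F·x = [105495/21953, -106904/21953, 341338/21953]
step 1: P̄ = F·P·Fᵀ + Q = [558173/65859 -165414/21953 1213738/65859; -165414/21953 849069/21953 -1635478/21953; 1213738/65859 -1635478/21953 11293067/65859]
step 1: y = z − H·x̄ = [-534602/21953, 1406358/21953]
step 1: S = H·P̄·Hᵀ + R = [59073215/65859 -26942922/21953; -26942922/21953 42902007/21953]
step 1: K = P̄·Hᵀ·S⁻¹ = [-777828271/5414542367 -712112457/5414542367; -1220111625/5414542367 -84386594/5414542367; 804771193/5414542367 -1073043927/5414542367]
step 1: x' = x̄ + K·y = [-658194983/5414542367, -2060760890/5414542367, -4151010702/5414542367]
step 1: P' = (I − K·H)·P̄ = [13737557969/5414542367 -7883896799/5414542367 -13025445512/5414542367; -7883896799/5414542367 6910875564/5414542367 7968283393/5414542367; -13025445512/5414542367 7968283393/5414542367 14098489439/5414542367]
step 2: x̄ = F·x = [1268336765/416503259, -773859846/5414542367, 6297947533/5414542367]
step 2: P̄ = F·P·Fᵀ + Q = [3055940745/416503259 -1193730668/416503259 3289089550/416503259; -1193730668/416503259 102247394413/5414542367 -163681493877/5414542367; 3289089550/416503259 -163681493877/5414542367 391670751116/5414542367]
step 2: y = z − H·x̄ = [-8374776227/5414542367, 79188061168/5414542367]
step 2: S = H·P̄·Hᵀ + R = [2176744342844/5414542367 -2668630497342/5414542367; -2668630497342/5414542367 4668472409010/5414542367]
step 2: K = P̄·Hᵀ·S⁻¹ = [-6600684491885/46795000829969 -12507089085903/93590001659938; -21210059001167/93590001659938 -673435221023/46795000829969; 13646140733327/93590001659938 -18326787410269/93590001659938]
step 2: x' = x̄ + K·y = [61251131660344/46795000829969, -268186160001/93590001659938, -180277694998301/93590001659938]
step 2: P' = (I − K·H)·P̄ = [235980007997315/93590001659938 -135549150324549/93590001659938 -111736459455706/46795000829969; -135549150324549/93590001659938 59547567849302/46795000829969 136896020766595/93590001659938; -111736459455706/46795000829969 136896020766595/93590001659938 241799706321681/93590001659938]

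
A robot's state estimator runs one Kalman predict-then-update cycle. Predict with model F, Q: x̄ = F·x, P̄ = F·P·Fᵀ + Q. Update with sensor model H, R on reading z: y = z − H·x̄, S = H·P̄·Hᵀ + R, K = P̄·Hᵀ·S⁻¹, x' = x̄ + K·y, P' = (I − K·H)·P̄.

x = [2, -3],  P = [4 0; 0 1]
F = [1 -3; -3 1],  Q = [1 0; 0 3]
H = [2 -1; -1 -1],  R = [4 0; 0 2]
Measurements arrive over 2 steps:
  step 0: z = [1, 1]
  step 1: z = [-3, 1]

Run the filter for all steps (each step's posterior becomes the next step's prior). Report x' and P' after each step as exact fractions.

step 0: x' = [2008/3431, -2859/3431], P' = [2122/3431 -120/3431; -120/3431 4340/3431]
step 1: x' = [-92426/80069, 675937/3763243], P' = [50058/80069 -3504/80069; -3504/80069 4255732/3763243]

step 0: x̄ = F·x = [11, -9]
step 0: P̄ = F·P·Fᵀ + Q = [14 -15; -15 40]
step 0: y = z − H·x̄ = [-30, 3]
step 0: S = H·P̄·Hᵀ + R = [160 27; 27 26]
step 0: K = P̄·Hᵀ·S⁻¹ = [1091/3431 -1001/3431; -1145/3431 -2110/3431]
step 0: x' = x̄ + K·y = [2008/3431, -2859/3431]
step 0: P' = (I − K·H)·P̄ = [2122/3431 -120/3431; -120/3431 4340/3431]
step 1: x̄ = F·x = [145/47, -189/73]
step 1: P̄ = F·P·Fᵀ + Q = [621/47 -6; -6 733/73]
step 1: y = z − H·x̄ = [-40346/3431, 5133/3431]
step 1: S = H·P̄·Hᵀ + R = [311851/3431 -35629/3431; -35629/3431 45474/3431]
step 1: K = P̄·Hᵀ·S⁻¹ = [2355/7279 -23277/80069; -104207/342113 -2045522/3763243]
step 1: x' = x̄ + K·y = [-92426/80069, 675937/3763243]
step 1: P' = (I − K·H)·P̄ = [50058/80069 -3504/80069; -3504/80069 4255732/3763243]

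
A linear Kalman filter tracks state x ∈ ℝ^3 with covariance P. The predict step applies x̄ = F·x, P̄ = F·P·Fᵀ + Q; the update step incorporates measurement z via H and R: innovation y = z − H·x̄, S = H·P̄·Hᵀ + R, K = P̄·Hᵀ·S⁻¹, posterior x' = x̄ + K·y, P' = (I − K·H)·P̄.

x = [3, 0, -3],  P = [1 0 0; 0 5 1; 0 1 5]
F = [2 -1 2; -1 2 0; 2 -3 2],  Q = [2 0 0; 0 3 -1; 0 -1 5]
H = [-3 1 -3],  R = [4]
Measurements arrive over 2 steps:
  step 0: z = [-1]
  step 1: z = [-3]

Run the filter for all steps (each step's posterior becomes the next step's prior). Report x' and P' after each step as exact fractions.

step 0: x̄ = F·x = [0, -3, 0]
step 0: P̄ = F·P·Fᵀ + Q = [27 -8 31; -8 24 -29; 31 -29 62]
step 0: y = z − H·x̄ = [2]
step 0: S = H·P̄·Hᵀ + R = [1609]
step 0: K = P̄·Hᵀ·S⁻¹ = [-182/1609; 135/1609; -308/1609]
step 0: x' = x̄ + K·y = [-364/1609, -4557/1609, -616/1609]
step 0: P' = (I − K·H)·P̄ = [10319/1609 11698/1609 -6177/1609; 11698/1609 20391/1609 -5081/1609; -6177/1609 -5081/1609 4894/1609]
step 1: x̄ = F·x = [2597/1609, -8750/1609, 11711/1609]
step 1: P̄ = F·P·Fᵀ + Q = [8577/1609 -10900/1609 19673/1609; -10900/1609 49918/1609 -70677/1609; 19673/1609 -70677/1609 123596/1609]
step 1: y = z − H·x̄ = [46847/1609]
step 1: S = H·P̄·Hᵀ + R = [2089487/1609]
step 1: K = P̄·Hᵀ·S⁻¹ = [-95650/2089487; 294649/2089487; -500484/2089487]
step 1: x' = x̄ + K·y = [587621/2089487, -2784083/2089487, 636301/2089487]
step 1: P' = (I − K·H)·P̄ = [5452211/2089487 3360950/2089487 -4204361/2089487; 3360950/2089487 10866985/2089487 -131487/2089487; -4204361/2089487 -131487/2089487 4827844/2089487]

step 0: x' = [-364/1609, -4557/1609, -616/1609], P' = [10319/1609 11698/1609 -6177/1609; 11698/1609 20391/1609 -5081/1609; -6177/1609 -5081/1609 4894/1609]
step 1: x' = [587621/2089487, -2784083/2089487, 636301/2089487], P' = [5452211/2089487 3360950/2089487 -4204361/2089487; 3360950/2089487 10866985/2089487 -131487/2089487; -4204361/2089487 -131487/2089487 4827844/2089487]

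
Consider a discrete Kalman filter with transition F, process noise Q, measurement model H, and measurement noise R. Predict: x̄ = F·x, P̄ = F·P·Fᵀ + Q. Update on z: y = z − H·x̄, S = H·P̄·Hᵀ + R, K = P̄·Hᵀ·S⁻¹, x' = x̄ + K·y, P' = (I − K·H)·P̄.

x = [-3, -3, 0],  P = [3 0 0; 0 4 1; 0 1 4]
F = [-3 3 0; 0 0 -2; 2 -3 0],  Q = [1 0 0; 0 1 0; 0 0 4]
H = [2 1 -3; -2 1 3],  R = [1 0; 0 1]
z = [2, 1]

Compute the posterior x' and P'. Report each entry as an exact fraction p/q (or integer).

x' = [7552/3699, 1787/1233, 7373/6165]
P' = [50272/18495 62/6165 10954/6165; 62/6165 997/2055 14/2055; 10954/6165 14/2055 500/411]

x̄ = F·x = [0, 0, 3]
P̄ = F·P·Fᵀ + Q = [64 -6 -54; -6 17 6; -54 6 52]
y = z − H·x̄ = [11, -8]
S = H·P̄·Hᵀ + R = [1330 -1355; -1355 1450]
K = P̄·Hᵀ·S⁻¹ = [2144/18495 -1772/18495; 2989/6165 2993/6165; -110/1233 634/6165]
x' = x̄ + K·y = [7552/3699, 1787/1233, 7373/6165]
P' = (I − K·H)·P̄ = [50272/18495 62/6165 10954/6165; 62/6165 997/2055 14/2055; 10954/6165 14/2055 500/411]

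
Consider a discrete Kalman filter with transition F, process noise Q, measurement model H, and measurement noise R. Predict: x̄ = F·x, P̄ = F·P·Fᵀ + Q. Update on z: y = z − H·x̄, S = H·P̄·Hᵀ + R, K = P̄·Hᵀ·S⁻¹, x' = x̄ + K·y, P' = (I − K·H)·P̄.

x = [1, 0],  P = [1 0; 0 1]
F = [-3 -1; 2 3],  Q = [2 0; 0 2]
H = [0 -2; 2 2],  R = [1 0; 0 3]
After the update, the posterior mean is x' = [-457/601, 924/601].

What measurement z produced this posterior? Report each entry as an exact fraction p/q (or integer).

x̄ = F·x = [-3, 2]
P̄ = F·P·Fᵀ + Q = [12 -9; -9 15]
S = H·P̄·Hᵀ + R = [61 -24; -24 39]
K = P̄·Hᵀ·S⁻¹ = [282/601 266/601; -294/601 4/601]
x' − x̄ = [1346/601, -278/601] = K·y
y = (KᵀK)⁻¹·Kᵀ·(x' − x̄) = [1, 4]
z = y + H·x̄ = [1, 4] + [-4, -2] = [-3, 2]

z = [-3, 2]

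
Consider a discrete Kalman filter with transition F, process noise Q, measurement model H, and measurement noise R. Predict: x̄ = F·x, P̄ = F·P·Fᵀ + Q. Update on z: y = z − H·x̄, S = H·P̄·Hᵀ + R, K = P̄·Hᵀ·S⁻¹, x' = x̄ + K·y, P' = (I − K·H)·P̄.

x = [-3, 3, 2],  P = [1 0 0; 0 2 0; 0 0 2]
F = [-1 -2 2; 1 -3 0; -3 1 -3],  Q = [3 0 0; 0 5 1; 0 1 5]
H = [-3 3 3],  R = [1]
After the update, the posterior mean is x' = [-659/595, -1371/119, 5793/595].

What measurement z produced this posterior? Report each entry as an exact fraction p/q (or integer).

x̄ = F·x = [1, -12, 6]
P̄ = F·P·Fᵀ + Q = [20 11 -13; 11 24 -8; -13 -8 34]
S = H·P̄·Hᵀ + R = [595]
K = P̄·Hᵀ·S⁻¹ = [-66/595; 3/119; 117/595]
x' − x̄ = [-1254/595, 57/119, 2223/595] = K·y
y = (KᵀK)⁻¹·Kᵀ·(x' − x̄) = [19]
z = y + H·x̄ = [19] + [-21] = [-2]

z = [-2]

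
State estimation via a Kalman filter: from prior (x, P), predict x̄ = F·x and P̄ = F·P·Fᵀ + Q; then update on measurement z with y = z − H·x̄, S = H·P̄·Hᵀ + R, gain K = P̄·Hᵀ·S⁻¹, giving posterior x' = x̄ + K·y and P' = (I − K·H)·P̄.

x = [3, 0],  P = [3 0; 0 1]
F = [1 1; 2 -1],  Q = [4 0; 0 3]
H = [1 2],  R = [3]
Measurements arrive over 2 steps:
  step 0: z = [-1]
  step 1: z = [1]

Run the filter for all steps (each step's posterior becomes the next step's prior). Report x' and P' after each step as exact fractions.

step 0: x̄ = F·x = [3, 6]
step 0: P̄ = F·P·Fᵀ + Q = [8 5; 5 16]
step 0: y = z − H·x̄ = [-16]
step 0: S = H·P̄·Hᵀ + R = [95]
step 0: K = P̄·Hᵀ·S⁻¹ = [18/95; 37/95]
step 0: x' = x̄ + K·y = [-3/95, -22/95]
step 0: P' = (I − K·H)·P̄ = [436/95 -191/95; -191/95 151/95]
step 1: x̄ = F·x = [-5/19, 16/95]
step 1: P̄ = F·P·Fᵀ + Q = [117/19 106/19; 106/19 2944/95]
step 1: y = z − H·x̄ = [88/95]
step 1: S = H·P̄·Hᵀ + R = [14766/95]
step 1: K = P̄·Hᵀ·S⁻¹ = [1645/14766; 3209/7383]
step 1: x' = x̄ + K·y = [-1181/7383, 4216/7383]
step 1: P' = (I − K·H)·P̄ = [62443/14766 -14377/7383; -14377/7383 12002/7383]

step 0: x' = [-3/95, -22/95], P' = [436/95 -191/95; -191/95 151/95]
step 1: x' = [-1181/7383, 4216/7383], P' = [62443/14766 -14377/7383; -14377/7383 12002/7383]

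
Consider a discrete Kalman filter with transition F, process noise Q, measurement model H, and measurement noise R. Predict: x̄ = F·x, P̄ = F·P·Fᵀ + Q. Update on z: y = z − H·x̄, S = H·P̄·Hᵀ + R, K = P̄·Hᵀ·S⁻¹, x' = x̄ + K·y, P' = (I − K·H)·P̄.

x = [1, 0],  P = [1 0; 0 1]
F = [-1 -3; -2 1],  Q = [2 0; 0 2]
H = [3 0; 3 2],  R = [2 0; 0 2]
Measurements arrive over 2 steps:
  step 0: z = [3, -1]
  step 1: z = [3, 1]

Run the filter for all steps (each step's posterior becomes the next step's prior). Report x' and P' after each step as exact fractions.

step 0: x̄ = F·x = [-1, -2]
step 0: P̄ = F·P·Fᵀ + Q = [12 -1; -1 7]
step 0: y = z − H·x̄ = [6, 6]
step 0: S = H·P̄·Hᵀ + R = [110 102; 102 126]
step 0: K = P̄·Hᵀ·S⁻¹ = [89/288 17/864; -125/288 379/864]
step 0: x' = x̄ + K·y = [35/36, -71/36]
step 0: P' = (I − K·H)·P̄ = [89/432 -125/432; -125/432 377/432]
step 1: x̄ = F·x = [89/18, -47/12]
step 1: P̄ = F·P·Fᵀ + Q = [899/108 -263/72; -263/72 233/48]
step 1: y = z − H·x̄ = [-71/6, -6]
step 1: S = H·P̄·Hᵀ + R = [923/12 53; 53 105/2]
step 1: K = P̄·Hᵀ·S⁻¹ = [8993/29499 848/29499; -8145/19666 23263/58998]
step 1: x' = x̄ + K·y = [34351/29499, -40753/29499]
step 1: P' = (I − K·H)·P̄ = [17986/88497 -2715/9833; -2715/9833 23849/29499]

step 0: x' = [35/36, -71/36], P' = [89/432 -125/432; -125/432 377/432]
step 1: x' = [34351/29499, -40753/29499], P' = [17986/88497 -2715/9833; -2715/9833 23849/29499]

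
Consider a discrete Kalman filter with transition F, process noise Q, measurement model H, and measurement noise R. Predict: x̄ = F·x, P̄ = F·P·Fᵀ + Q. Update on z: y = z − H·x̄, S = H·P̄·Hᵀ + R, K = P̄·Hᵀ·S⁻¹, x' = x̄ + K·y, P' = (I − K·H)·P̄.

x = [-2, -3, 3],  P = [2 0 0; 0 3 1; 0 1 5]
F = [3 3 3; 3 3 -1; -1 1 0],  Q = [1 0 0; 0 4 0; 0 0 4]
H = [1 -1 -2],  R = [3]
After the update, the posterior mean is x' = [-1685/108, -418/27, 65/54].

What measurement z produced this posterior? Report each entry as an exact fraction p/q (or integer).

z = [-3]

x̄ = F·x = [-6, -18, -1]
P̄ = F·P·Fᵀ + Q = [109 36 6; 36 48 2; 6 2 9]
S = H·P̄·Hᵀ + R = [108]
K = P̄·Hᵀ·S⁻¹ = [61/108; -4/27; -7/54]
x' − x̄ = [-1037/108, 68/27, 119/54] = K·y
y = (KᵀK)⁻¹·Kᵀ·(x' − x̄) = [-17]
z = y + H·x̄ = [-17] + [14] = [-3]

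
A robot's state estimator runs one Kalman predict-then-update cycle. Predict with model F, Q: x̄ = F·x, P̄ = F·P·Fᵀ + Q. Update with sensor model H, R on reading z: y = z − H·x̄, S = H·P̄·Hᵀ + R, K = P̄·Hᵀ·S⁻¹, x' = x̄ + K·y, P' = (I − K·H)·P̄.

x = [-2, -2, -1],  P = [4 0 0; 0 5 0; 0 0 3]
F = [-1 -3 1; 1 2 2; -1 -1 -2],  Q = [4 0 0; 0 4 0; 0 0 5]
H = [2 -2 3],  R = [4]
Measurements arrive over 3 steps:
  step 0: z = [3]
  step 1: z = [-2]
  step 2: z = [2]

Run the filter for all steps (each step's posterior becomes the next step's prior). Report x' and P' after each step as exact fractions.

step 0: x' = [-13/146, -49/73, 48/73], P' = [3415/146 417/73 -845/73; 417/73 3382/657 -130/219; -845/73 -130/219 546/73]
step 1: x' = [578920/412127, 294783/412127, -462652/412127], P' = [13754145/412127 5288607/412127 -5521360/412127; 5288607/412127 3600317/412127 -1200584/412127; -5521360/412127 -1200584/412127 20522308/2884889]
step 2: x' = [-6716542397/3728279747, -3782021420/3728279747, 4426287772/3728279747], P' = [103777732424/3728279747 38464346438/3728279747 -42367442092/3728279747; 38464346438/3728279747 85067538295/11184839241 -7395414638/3728279747; -42367442092/3728279747 -7395414638/3728279747 23749168864/3728279747]

step 0: x̄ = F·x = [7, -8, 6]
step 0: P̄ = F·P·Fᵀ + Q = [56 -28 13; -28 40 -26; 13 -26 26]
step 0: y = z − H·x̄ = [-45]
step 0: S = H·P̄·Hᵀ + R = [1314]
step 0: K = P̄·Hᵀ·S⁻¹ = [23/146; -107/657; 26/219]
step 0: x' = x̄ + K·y = [-13/146, -49/73, 48/73]
step 0: P' = (I − K·H)·P̄ = [3415/146 417/73 -845/73; 417/73 3382/657 -130/219; -845/73 -130/219 546/73]
step 1: x̄ = F·x = [403/146, -17/146, -81/146]
step 1: P̄ = F·P·Fᵀ + Q = [20759/146 -23621/438 14095/438; -23621/438 65303/1314 -40573/1314; 14095/438 -40573/1314 34433/1314]
step 1: y = z − H·x̄ = [-889/146]
step 1: S = H·P̄·Hᵀ + R = [2884889/1314]
step 1: K = P̄·Hᵀ·S⁻¹ = [91749/412127; -56293/412127; 269015/2884889]
step 1: x' = x̄ + K·y = [578920/412127, 294783/412127, -462652/412127]
step 1: P' = (I − K·H)·P̄ = [13754145/412127 5288607/412127 -5521360/412127; 5288607/412127 3600317/412127 -1200584/412127; -5521360/412127 -1200584/412127 20522308/2884889]
step 2: x̄ = F·x = [-1925921/412127, 243182/412127, 51601/412127]
step 2: P̄ = F·P·Fᵀ + Q = [705005912/2884889 -319283086/2884889 198252092/2884889; -319283086/2884889 216966891/2884889 -134810824/2884889; 198252092/2884889 -134810824/2884889 103820977/2884889]
step 2: y = z − H·x̄ = [5007657/412127]
step 2: S = H·P̄·Hᵀ + R = [11184839241/2884889]
step 2: K = P̄·Hᵀ·S⁻¹ = [881111424/3728279747; -1476932426/11184839241; 325862921/3728279747]
step 2: x' = x̄ + K·y = [-6716542397/3728279747, -3782021420/3728279747, 4426287772/3728279747]
step 2: P' = (I − K·H)·P̄ = [103777732424/3728279747 38464346438/3728279747 -42367442092/3728279747; 38464346438/3728279747 85067538295/11184839241 -7395414638/3728279747; -42367442092/3728279747 -7395414638/3728279747 23749168864/3728279747]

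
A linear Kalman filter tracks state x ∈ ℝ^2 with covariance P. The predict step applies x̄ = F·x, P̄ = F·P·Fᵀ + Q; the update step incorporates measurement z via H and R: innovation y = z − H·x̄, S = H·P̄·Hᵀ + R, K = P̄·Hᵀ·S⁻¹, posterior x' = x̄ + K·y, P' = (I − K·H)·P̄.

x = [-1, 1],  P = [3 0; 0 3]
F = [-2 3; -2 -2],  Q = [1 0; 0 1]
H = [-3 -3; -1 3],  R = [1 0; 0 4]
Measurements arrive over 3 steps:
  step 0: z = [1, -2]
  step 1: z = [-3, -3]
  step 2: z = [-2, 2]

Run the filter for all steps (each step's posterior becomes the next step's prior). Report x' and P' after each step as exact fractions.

step 0: x̄ = F·x = [5, 0]
step 0: P̄ = F·P·Fᵀ + Q = [40 -6; -6 25]
step 0: y = z − H·x̄ = [16, 3]
step 0: S = H·P̄·Hᵀ + R = [478 -69; -69 305]
step 0: K = P̄·Hᵀ·S⁻¹ = [-5016/20147 -4966/20147; -11796/141029 34785/141029]
step 0: x' = x̄ + K·y = [5581/20147, -84381/141029]
step 0: P' = (I − K·H)·P̄ = [6220/20147 -4548/20147; -4548/20147 35768/141029]
step 1: x̄ = F·x = [-331277/141029, 90628/141029]
step 1: P̄ = F·P·Fᵀ + Q = [1019133/141029 23224/141029; 23224/141029 203573/141029]
step 1: y = z − H·x̄ = [-1145034/141029, -1026248/141029]
step 1: S = H·P̄·Hᵀ + R = [11563415/141029 1085898/141029; 1085898/141029 3276062/141029]
step 1: K = P̄·Hᵀ·S⁻¹ = [-32665128/130126747 -53771433/260253494; -10164444/130126747 53409467/260253494]
step 1: x' = x̄ + K·y = [155188625/130126747, -28178024/130126747]
step 1: P' = (I − K·H)·P̄ = [70103997/260253494 -48327245/260253494; -48327245/260253494 55103541/260253494]
step 2: x̄ = F·x = [-394911322/130126747, -254021202/130126747]
step 2: P̄ = F·P·Fᵀ + Q = [1616528291/260253494 23224616/130126747; 23224616/130126747 187232843/130126747]
step 2: y = z − H·x̄ = [-2207051066/130126747, 627405778/130126747]
step 2: S = H·P̄·Hᵀ + R = [19015285463/260253494 1200698307/260253494; 1200698307/260253494 5749038049/260253494]
step 2: K = P̄·Hᵀ·S⁻¹ = [-103391176464/414510950677 -84912626783/414510950677; -32862794412/414510950677 84512394014/414510950677]
step 2: x' = x̄ + K·y = [86222596848/414510950677, 155685593390/414510950677]
step 2: P' = (I − K·H)·P̄ = [110760420899/414510950677 -76296695411/414510950677; -76296695411/414510950677 87250960215/414510950677]

step 0: x' = [5581/20147, -84381/141029], P' = [6220/20147 -4548/20147; -4548/20147 35768/141029]
step 1: x' = [155188625/130126747, -28178024/130126747], P' = [70103997/260253494 -48327245/260253494; -48327245/260253494 55103541/260253494]
step 2: x' = [86222596848/414510950677, 155685593390/414510950677], P' = [110760420899/414510950677 -76296695411/414510950677; -76296695411/414510950677 87250960215/414510950677]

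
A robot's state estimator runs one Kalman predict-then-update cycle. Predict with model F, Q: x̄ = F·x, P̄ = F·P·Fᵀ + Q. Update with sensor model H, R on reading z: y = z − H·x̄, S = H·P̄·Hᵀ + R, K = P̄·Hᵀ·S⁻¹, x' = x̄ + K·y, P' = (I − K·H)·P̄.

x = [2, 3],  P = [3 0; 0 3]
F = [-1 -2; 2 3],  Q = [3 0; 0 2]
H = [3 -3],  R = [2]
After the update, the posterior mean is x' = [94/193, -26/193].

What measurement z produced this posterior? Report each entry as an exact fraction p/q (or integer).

z = [2]

x̄ = F·x = [-8, 13]
P̄ = F·P·Fᵀ + Q = [18 -24; -24 41]
S = H·P̄·Hᵀ + R = [965]
K = P̄·Hᵀ·S⁻¹ = [126/965; -39/193]
x' − x̄ = [1638/193, -2535/193] = K·y
y = (KᵀK)⁻¹·Kᵀ·(x' − x̄) = [65]
z = y + H·x̄ = [65] + [-63] = [2]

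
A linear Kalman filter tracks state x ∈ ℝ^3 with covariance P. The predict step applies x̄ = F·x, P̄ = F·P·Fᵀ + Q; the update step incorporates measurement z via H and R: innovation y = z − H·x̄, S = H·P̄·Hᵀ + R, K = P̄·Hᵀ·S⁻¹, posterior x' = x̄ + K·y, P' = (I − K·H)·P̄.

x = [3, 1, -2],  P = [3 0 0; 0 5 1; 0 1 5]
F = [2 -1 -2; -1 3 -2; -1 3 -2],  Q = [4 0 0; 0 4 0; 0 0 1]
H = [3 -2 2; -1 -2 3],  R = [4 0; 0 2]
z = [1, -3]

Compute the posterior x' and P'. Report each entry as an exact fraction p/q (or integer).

x' = [29521/21409, 58499/21409, 28254/21409]
P' = [33630/21409 144105/21409 105890/21409; 144105/21409 1603081/42818 588993/21409; 105890/21409 588993/21409 436556/21409]

x̄ = F·x = [9, 4, 4]
P̄ = F·P·Fᵀ + Q = [45 -5 -5; -5 60 56; -5 56 57]
y = z − H·x̄ = [-26, 2]
S = H·P̄·Hᵀ + R = [429 -128; -128 138]
K = P̄·Hᵀ·S⁻¹ = [6115/21409 -2085/21409; 1805/21409 19793/42818; 3199/21409 12896/21409]
x' = x̄ + K·y = [29521/21409, 58499/21409, 28254/21409]
P' = (I − K·H)·P̄ = [33630/21409 144105/21409 105890/21409; 144105/21409 1603081/42818 588993/21409; 105890/21409 588993/21409 436556/21409]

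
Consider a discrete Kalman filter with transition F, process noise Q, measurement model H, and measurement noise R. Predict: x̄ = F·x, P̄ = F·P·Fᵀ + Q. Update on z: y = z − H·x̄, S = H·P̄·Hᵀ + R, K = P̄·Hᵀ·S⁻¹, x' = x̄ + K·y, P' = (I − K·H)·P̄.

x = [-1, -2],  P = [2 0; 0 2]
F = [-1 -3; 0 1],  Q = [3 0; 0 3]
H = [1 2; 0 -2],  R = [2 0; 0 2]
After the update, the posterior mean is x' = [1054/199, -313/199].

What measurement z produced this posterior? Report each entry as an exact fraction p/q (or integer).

x̄ = F·x = [7, -2]
P̄ = F·P·Fᵀ + Q = [23 -6; -6 5]
S = H·P̄·Hᵀ + R = [21 -8; -8 22]
K = P̄·Hᵀ·S⁻¹ = [169/199 170/199; 4/199 -89/199]
x' − x̄ = [-339/199, 85/199] = K·y
y = (KᵀK)⁻¹·Kᵀ·(x' − x̄) = [-1, -1]
z = y + H·x̄ = [-1, -1] + [3, 4] = [2, 3]

z = [2, 3]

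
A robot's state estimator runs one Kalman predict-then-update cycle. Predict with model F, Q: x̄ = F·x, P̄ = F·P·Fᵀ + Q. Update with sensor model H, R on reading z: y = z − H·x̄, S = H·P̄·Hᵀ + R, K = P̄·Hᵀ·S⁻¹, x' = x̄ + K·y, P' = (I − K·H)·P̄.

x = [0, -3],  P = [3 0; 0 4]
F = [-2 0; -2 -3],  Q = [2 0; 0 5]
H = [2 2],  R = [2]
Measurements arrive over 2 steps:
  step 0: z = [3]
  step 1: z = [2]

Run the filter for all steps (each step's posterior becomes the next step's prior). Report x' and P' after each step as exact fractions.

step 0: x' = [-130/61, 224/61], P' = [1210/183 -1184/183; -1184/183 1249/183]
step 1: x' = [50872/7115, -44396/7115], P' = [107814/7115 -104872/7115; -104872/7115 105396/7115]

step 0: x̄ = F·x = [0, 9]
step 0: P̄ = F·P·Fᵀ + Q = [14 12; 12 53]
step 0: y = z − H·x̄ = [-15]
step 0: S = H·P̄·Hᵀ + R = [366]
step 0: K = P̄·Hᵀ·S⁻¹ = [26/183; 65/183]
step 0: x' = x̄ + K·y = [-130/61, 224/61]
step 0: P' = (I − K·H)·P̄ = [1210/183 -1184/183; -1184/183 1249/183]
step 1: x̄ = F·x = [260/61, -412/61]
step 1: P̄ = F·P·Fᵀ + Q = [5206/183 -2264/183; -2264/183 2788/183]
step 1: y = z − H·x̄ = [426/61]
step 1: S = H·P̄·Hᵀ + R = [14230/183]
step 1: K = P̄·Hᵀ·S⁻¹ = [2942/7115; 524/7115]
step 1: x' = x̄ + K·y = [50872/7115, -44396/7115]
step 1: P' = (I − K·H)·P̄ = [107814/7115 -104872/7115; -104872/7115 105396/7115]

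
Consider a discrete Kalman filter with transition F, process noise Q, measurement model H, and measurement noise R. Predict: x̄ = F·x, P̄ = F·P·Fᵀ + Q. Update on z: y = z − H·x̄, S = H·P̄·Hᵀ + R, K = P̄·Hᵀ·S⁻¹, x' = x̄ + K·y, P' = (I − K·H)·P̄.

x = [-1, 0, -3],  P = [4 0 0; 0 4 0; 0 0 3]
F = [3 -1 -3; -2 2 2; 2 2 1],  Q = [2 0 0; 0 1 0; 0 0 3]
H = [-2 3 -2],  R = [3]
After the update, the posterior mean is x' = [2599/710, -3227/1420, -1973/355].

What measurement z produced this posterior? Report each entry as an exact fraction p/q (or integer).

x̄ = F·x = [6, -4, -5]
P̄ = F·P·Fᵀ + Q = [69 -50 7; -50 45 6; 7 6 38]
S = H·P̄·Hᵀ + R = [1420]
K = P̄·Hᵀ·S⁻¹ = [-151/710; 223/1420; -18/355]
x' − x̄ = [-1661/710, 2453/1420, -198/355] = K·y
y = (KᵀK)⁻¹·Kᵀ·(x' − x̄) = [11]
z = y + H·x̄ = [11] + [-14] = [-3]

z = [-3]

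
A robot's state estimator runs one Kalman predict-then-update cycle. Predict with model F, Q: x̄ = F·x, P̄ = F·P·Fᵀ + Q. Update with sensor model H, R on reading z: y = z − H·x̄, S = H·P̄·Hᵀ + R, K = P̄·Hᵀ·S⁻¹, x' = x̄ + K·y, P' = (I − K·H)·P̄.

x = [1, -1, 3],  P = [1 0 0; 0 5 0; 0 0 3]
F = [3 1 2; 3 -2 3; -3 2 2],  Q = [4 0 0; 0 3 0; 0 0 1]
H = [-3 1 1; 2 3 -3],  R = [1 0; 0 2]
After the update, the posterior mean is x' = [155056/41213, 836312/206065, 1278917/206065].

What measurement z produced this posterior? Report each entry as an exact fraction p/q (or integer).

z = [-1, 1]

x̄ = F·x = [8, 14, 1]
P̄ = F·P·Fᵀ + Q = [30 17 13; 17 59 -11; 13 -11 42]
S = H·P̄·Hᵀ + R = [170 -105; -105 1277]
K = P̄·Hᵀ·S⁻¹ = [-13812/41213 1188/41213; 21789/206065 8233/41213; -24181/206065 -4690/41213]
x' − x̄ = [-174648/41213, -2048598/206065, 1072852/206065] = K·y
y = (KᵀK)⁻¹·Kᵀ·(x' − x̄) = [8, -54]
z = y + H·x̄ = [8, -54] + [-9, 55] = [-1, 1]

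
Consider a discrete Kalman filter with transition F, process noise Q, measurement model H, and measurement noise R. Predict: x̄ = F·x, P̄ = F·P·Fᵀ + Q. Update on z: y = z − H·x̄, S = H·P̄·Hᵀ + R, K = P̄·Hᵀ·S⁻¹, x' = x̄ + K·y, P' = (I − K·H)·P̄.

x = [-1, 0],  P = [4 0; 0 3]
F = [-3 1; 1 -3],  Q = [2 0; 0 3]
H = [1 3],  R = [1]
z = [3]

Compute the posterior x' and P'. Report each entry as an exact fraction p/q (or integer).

x̄ = F·x = [3, -1]
P̄ = F·P·Fᵀ + Q = [41 -21; -21 34]
y = z − H·x̄ = [3]
S = H·P̄·Hᵀ + R = [222]
K = P̄·Hᵀ·S⁻¹ = [-11/111; 27/74]
x' = x̄ + K·y = [100/37, 7/74]
P' = (I − K·H)·P̄ = [4309/111 -480/37; -480/37 329/74]

x' = [100/37, 7/74]
P' = [4309/111 -480/37; -480/37 329/74]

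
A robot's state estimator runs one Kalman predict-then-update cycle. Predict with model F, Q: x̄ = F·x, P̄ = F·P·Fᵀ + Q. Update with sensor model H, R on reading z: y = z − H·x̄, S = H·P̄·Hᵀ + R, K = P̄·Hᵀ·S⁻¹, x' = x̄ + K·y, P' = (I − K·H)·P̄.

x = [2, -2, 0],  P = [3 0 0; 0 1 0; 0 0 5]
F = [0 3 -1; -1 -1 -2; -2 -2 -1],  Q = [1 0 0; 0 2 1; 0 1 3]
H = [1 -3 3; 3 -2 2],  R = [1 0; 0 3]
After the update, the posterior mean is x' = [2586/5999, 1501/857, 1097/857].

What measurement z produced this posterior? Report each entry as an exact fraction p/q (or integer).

z = [-1, 1]

x̄ = F·x = [-6, 0, 0]
P̄ = F·P·Fᵀ + Q = [15 7 -1; 7 26 19; -1 19 24]
S = H·P̄·Hᵀ + R = [76 29; 29 90]
K = P̄·Hᵀ·S⁻¹ = [-1651/5999 2465/5999; -209/857 134/857; 151/857 18/857]
x' − x̄ = [38580/5999, 1501/857, 1097/857] = K·y
y = (KᵀK)⁻¹·Kᵀ·(x' − x̄) = [5, 19]
z = y + H·x̄ = [5, 19] + [-6, -18] = [-1, 1]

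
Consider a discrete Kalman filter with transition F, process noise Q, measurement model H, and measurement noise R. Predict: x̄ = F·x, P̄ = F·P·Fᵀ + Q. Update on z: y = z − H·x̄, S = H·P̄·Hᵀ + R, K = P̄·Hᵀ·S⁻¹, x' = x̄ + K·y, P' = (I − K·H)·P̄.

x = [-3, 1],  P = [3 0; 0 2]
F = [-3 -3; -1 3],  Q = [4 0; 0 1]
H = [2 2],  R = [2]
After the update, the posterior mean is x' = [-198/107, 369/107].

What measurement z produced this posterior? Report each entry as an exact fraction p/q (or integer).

z = [3]

x̄ = F·x = [6, 6]
P̄ = F·P·Fᵀ + Q = [49 -9; -9 22]
S = H·P̄·Hᵀ + R = [214]
K = P̄·Hᵀ·S⁻¹ = [40/107; 13/107]
x' − x̄ = [-840/107, -273/107] = K·y
y = (KᵀK)⁻¹·Kᵀ·(x' − x̄) = [-21]
z = y + H·x̄ = [-21] + [24] = [3]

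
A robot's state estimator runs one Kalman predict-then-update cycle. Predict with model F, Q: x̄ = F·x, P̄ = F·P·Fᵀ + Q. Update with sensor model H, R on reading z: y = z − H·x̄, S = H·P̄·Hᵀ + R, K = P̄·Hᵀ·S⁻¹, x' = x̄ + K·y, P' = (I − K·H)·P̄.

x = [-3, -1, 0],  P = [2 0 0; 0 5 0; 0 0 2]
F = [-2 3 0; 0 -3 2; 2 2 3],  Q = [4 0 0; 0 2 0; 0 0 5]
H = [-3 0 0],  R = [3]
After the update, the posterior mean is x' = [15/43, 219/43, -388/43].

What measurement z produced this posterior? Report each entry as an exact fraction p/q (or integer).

x̄ = F·x = [3, 3, -8]
P̄ = F·P·Fᵀ + Q = [57 -45 22; -45 55 -18; 22 -18 51]
S = H·P̄·Hᵀ + R = [516]
K = P̄·Hᵀ·S⁻¹ = [-57/172; 45/172; -11/86]
x' − x̄ = [-114/43, 90/43, -44/43] = K·y
y = (KᵀK)⁻¹·Kᵀ·(x' − x̄) = [8]
z = y + H·x̄ = [8] + [-9] = [-1]

z = [-1]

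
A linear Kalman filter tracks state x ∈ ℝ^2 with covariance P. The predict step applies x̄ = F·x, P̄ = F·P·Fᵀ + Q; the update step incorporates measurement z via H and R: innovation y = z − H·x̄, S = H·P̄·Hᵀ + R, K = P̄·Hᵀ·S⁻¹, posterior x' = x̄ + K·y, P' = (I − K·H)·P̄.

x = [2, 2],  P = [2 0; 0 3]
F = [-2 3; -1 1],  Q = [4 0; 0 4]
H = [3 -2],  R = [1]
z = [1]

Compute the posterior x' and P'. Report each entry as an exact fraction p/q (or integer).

x' = [9/232, -105/232]
P' = [767/232 1105/232; 1105/232 1647/232]

x̄ = F·x = [2, 0]
P̄ = F·P·Fᵀ + Q = [39 13; 13 9]
y = z − H·x̄ = [-5]
S = H·P̄·Hᵀ + R = [232]
K = P̄·Hᵀ·S⁻¹ = [91/232; 21/232]
x' = x̄ + K·y = [9/232, -105/232]
P' = (I − K·H)·P̄ = [767/232 1105/232; 1105/232 1647/232]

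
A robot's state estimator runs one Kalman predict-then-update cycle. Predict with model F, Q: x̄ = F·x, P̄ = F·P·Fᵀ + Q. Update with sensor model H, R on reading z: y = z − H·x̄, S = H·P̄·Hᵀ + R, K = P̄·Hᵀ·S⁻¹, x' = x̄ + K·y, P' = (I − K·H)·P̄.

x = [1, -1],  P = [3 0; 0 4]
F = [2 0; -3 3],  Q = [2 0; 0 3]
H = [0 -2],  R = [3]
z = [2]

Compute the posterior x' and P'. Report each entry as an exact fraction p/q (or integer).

x' = [58/89, -94/89]
P' = [814/89 -18/89; -18/89 66/89]

x̄ = F·x = [2, -6]
P̄ = F·P·Fᵀ + Q = [14 -18; -18 66]
y = z − H·x̄ = [-10]
S = H·P̄·Hᵀ + R = [267]
K = P̄·Hᵀ·S⁻¹ = [12/89; -44/89]
x' = x̄ + K·y = [58/89, -94/89]
P' = (I − K·H)·P̄ = [814/89 -18/89; -18/89 66/89]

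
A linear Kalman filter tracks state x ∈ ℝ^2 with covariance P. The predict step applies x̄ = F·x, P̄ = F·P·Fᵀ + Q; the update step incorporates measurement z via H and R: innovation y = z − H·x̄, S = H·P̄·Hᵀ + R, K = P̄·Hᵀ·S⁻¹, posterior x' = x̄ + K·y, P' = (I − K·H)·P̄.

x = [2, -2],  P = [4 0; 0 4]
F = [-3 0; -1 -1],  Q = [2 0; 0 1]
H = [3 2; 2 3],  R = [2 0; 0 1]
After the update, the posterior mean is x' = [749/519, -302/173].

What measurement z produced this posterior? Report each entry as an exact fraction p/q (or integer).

z = [2, -3]

x̄ = F·x = [-6, 0]
P̄ = F·P·Fᵀ + Q = [38 12; 12 9]
S = H·P̄·Hᵀ + R = [524 438; 438 378]
K = P̄·Hᵀ·S⁻¹ = [259/519 -439/1557; -107/346 256/519]
x' − x̄ = [3863/519, -302/173] = K·y
y = (KᵀK)⁻¹·Kᵀ·(x' − x̄) = [20, 9]
z = y + H·x̄ = [20, 9] + [-18, -12] = [2, -3]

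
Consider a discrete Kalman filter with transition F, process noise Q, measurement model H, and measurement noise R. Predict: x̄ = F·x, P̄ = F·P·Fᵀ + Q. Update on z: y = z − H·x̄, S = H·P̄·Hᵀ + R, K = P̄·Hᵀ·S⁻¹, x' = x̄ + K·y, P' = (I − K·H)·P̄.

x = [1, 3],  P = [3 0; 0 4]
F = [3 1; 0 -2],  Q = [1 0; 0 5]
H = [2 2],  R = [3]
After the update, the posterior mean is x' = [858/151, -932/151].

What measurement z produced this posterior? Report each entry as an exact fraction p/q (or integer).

z = [-1]

x̄ = F·x = [6, -6]
P̄ = F·P·Fᵀ + Q = [32 -8; -8 21]
S = H·P̄·Hᵀ + R = [151]
K = P̄·Hᵀ·S⁻¹ = [48/151; 26/151]
x' − x̄ = [-48/151, -26/151] = K·y
y = (KᵀK)⁻¹·Kᵀ·(x' − x̄) = [-1]
z = y + H·x̄ = [-1] + [0] = [-1]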